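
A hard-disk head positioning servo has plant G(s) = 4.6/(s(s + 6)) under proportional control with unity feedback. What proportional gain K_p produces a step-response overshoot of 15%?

K_p = 7.32

From %OS = 100·exp(−πζ/√(1−ζ²)) = 15%, ζ = −ln(0.15)/√(π²+ln²(0.15)) = 0.5169.
Characteristic equation s² + 6s + 4.6K_p = 0 gives ζ = 6/(2√(4.6K_p)).
Setting ζ = 0.5169: √(4.6K_p) = 6/(2·0.5169) = 5.803, so K_p = 33.68/4.6 = 7.32.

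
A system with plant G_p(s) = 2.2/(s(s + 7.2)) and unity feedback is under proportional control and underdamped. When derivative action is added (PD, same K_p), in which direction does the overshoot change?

decrease

The derivative term adds K·K_d to the s-coefficient of the characteristic equation, raising 2ζω_n while ω_n is unchanged; ζ increases, so overshoot decreases.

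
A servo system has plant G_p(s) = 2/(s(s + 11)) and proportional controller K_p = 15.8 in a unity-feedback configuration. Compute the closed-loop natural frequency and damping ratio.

ω_n = 5.62 rad/s, ζ = 0.978

With unity feedback the closed-loop characteristic equation is s² + 11s + 15.8·2 = s² + 11s + 31.6 = 0.
So ω_n² = 31.6 ⇒ ω_n = 5.621 rad/s, and ζ = 11/(2ω_n) = 0.978.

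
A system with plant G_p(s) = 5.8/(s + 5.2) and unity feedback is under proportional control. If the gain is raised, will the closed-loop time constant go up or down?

Closed-loop pole is at s = −(5.2+K_p·5.8); larger K_p moves it further left, so τ = 1/(5.2+K_p·5.8) decreases.

decrease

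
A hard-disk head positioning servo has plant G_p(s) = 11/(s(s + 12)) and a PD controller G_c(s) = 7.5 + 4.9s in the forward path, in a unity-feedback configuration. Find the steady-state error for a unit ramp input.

0.145

The loop has one pole at the origin (type 1). Velocity error constant K_v = lim_{s→0} s·G_c(s)G_p(s) = 7.5·11/12 = 6.875.
Steady-state error to a unit ramp: e_ss = 1/K_v = 0.145.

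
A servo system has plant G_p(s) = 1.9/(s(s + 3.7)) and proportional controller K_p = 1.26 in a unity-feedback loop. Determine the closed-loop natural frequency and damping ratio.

1 + K_p·G_p(s) = 0 gives s² + 3.7s + 2.394 = 0.
Matching s² + 2ζω_n s + ω_n²: ω_n = √2.394 = 1.547 rad/s and 2ζω_n = 3.7, so ζ = 3.7/(2·1.547) = 1.2.

ω_n = 1.55 rad/s, ζ = 1.2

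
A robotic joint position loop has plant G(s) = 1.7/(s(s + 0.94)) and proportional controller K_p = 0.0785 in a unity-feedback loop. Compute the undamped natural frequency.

1 + K_p·G(s) = 0 gives s² + 0.94s + 0.1334 = 0.
So ω_n² = 0.1334 ⇒ ω_n = 0.3653 rad/s, and ζ = 0.94/(2ω_n) = 1.29.

ω_n = 0.365 rad/s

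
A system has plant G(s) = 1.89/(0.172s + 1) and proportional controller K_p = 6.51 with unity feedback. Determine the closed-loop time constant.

Closed loop: T(s) = K_p·G/(1+K_p·G) = 12.3/(0.172s + 1 + 12.3), with pole at s = −(1 + 12.3)/0.172 = −77.35.
Closed-loop time constant τ = 1/77.35 = 0.0129 s.

τ = 0.0129 s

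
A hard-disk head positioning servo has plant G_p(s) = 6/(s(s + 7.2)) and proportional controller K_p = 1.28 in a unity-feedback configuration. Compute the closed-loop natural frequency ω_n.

With unity feedback the closed-loop characteristic equation is s² + 7.2s + 1.28·6 = s² + 7.2s + 7.68 = 0.
So ω_n² = 7.68 ⇒ ω_n = 2.771 rad/s, and ζ = 7.2/(2ω_n) = 1.3.

ω_n = 2.77 rad/s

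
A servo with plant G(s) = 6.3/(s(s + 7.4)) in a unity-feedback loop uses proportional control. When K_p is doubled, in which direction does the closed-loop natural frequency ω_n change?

increase

ω_n = √(6.3·K_p), which grows with K_p.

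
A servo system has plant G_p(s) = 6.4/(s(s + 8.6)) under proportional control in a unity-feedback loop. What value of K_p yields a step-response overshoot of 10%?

From %OS = 100·exp(−πζ/√(1−ζ²)) = 10%, ζ = −ln(0.1)/√(π²+ln²(0.1)) = 0.5912.
Characteristic equation s² + 8.6s + 6.4K_p = 0 gives ζ = 8.6/(2√(6.4K_p)).
Setting ζ = 0.5912: √(6.4K_p) = 8.6/(2·0.5912) = 7.274, so K_p = 52.91/6.4 = 8.27.

K_p = 8.27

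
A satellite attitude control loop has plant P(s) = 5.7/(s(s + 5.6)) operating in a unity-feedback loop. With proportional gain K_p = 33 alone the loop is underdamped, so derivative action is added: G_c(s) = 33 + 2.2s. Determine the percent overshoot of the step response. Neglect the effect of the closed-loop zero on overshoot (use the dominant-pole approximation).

Forward path: (33 + 2.2s)·5.7/(s(s+5.6)). The closed-loop characteristic equation is s² + (5.6 + 5.7·2.2)s + 5.7·33 = 0.
That is s² + 18.14s + 188.1 = 0, so ω_n = 13.71 rad/s and ζ = 18.14/(2·13.71) = 0.6613.
%OS = 100·exp(−πζ/√(1−ζ²)) = 6.27%.

6.27%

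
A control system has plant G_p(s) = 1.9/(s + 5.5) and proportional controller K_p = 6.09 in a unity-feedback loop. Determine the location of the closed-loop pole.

Closed-loop transfer function: T(s) = K_p·G_p(s)/(1 + K_p·G_p(s)) = 11.57/(s + 5.5 + 11.57) = 11.57/(s + 17.07).
The closed-loop pole is at s = −17.07.

s = -17.07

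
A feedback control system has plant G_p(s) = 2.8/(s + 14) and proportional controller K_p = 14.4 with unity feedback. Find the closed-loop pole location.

Closed-loop transfer function: T(s) = K_p·G_p(s)/(1 + K_p·G_p(s)) = 40.32/(s + 14 + 40.32) = 40.32/(s + 54.32).
The closed-loop pole is at s = −54.32.

s = -54.32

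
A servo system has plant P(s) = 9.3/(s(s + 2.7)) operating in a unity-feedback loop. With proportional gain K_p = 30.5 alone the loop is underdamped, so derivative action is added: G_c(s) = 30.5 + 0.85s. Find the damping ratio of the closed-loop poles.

Forward path: (30.5 + 0.85s)·9.3/(s(s+2.7)). The closed-loop characteristic equation is s² + (2.7 + 9.3·0.85)s + 9.3·30.5 = 0.
That is s² + 10.61s + 283.7 = 0, so ω_n = 16.84 rad/s and ζ = 10.61/(2·16.84) = 0.3148.

ζ = 0.315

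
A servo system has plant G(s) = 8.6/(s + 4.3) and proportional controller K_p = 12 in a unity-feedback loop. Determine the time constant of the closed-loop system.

Closed-loop transfer function: T(s) = K_p·G(s)/(1 + K_p·G(s)) = 103.2/(s + 4.3 + 103.2) = 103.2/(s + 107.5).
Time constant τ = 1/107.5 = 0.0093 s.

τ = 0.0093 s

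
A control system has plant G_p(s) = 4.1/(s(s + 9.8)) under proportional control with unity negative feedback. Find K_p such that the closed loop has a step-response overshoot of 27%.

K_p = 39.6

From %OS = 100·exp(−πζ/√(1−ζ²)) = 27%, ζ = −ln(0.27)/√(π²+ln²(0.27)) = 0.3847.
Characteristic equation s² + 9.8s + 4.1K_p = 0 gives ζ = 9.8/(2√(4.1K_p)).
Setting ζ = 0.3847: √(4.1K_p) = 9.8/(2·0.3847) = 12.74, so K_p = 162.2/4.1 = 39.6.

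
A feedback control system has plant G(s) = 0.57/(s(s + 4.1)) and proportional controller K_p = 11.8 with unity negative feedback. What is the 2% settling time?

From 1 + K_pG(s) = 0: s² + 4.1s + 6.726 = 0 ⇒ ω_n = 2.593, ζ = 0.7905.
2% settling time T_s ≈ 4/(ζω_n) = 4/2.05 = 1.95 s.

T_s ≈ 1.95 s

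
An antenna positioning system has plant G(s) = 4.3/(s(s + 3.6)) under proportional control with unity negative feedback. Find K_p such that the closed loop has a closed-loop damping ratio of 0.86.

Closed-loop characteristic equation: s² + 3.6s + K_p·4.3 = 0.
So ω_n = √(4.3K_p) and 2ζω_n = 3.6, giving ζ = 3.6/(2√(4.3K_p)).
Setting ζ = 0.86: √(4.3K_p) = 3.6/(2·0.86) = 2.093, so K_p = 4.381/4.3 = 1.02.

K_p = 1.02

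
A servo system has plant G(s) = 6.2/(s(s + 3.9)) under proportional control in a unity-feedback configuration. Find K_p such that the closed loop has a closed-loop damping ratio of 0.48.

K_p = 2.66

Closed-loop characteristic equation: s² + 3.9s + K_p·6.2 = 0.
So ω_n = √(6.2K_p) and 2ζω_n = 3.9, giving ζ = 3.9/(2√(6.2K_p)).
Setting ζ = 0.48: √(6.2K_p) = 3.9/(2·0.48) = 4.062, so K_p = 16.5/6.2 = 2.66.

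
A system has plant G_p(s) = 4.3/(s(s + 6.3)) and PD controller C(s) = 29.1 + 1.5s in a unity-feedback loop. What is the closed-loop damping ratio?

Forward path: (29.1 + 1.5s)·4.3/(s(s+6.3)). The closed-loop characteristic equation is s² + (6.3 + 4.3·1.5)s + 4.3·29.1 = 0.
That is s² + 12.75s + 125.1 = 0, so ω_n = 11.19 rad/s and ζ = 12.75/(2·11.19) = 0.5699.

ζ = 0.57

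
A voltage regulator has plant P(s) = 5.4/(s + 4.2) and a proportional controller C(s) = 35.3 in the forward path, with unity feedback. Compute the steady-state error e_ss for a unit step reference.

The loop is type 0. Static position error constant K_pos = C(0)·P(0) = 35.3·1.286 = 45.39.
Steady-state error to a unit step: e_ss = 1/(1+K_pos) = 1/46.39 = 0.0216.

0.0216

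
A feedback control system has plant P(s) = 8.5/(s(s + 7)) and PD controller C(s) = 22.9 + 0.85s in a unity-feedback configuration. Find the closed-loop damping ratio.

ζ = 0.51

Forward path: (22.9 + 0.85s)·8.5/(s(s+7)). The closed-loop characteristic equation is s² + (7 + 8.5·0.85)s + 8.5·22.9 = 0.
That is s² + 14.22s + 194.6 = 0, so ω_n = 13.95 rad/s and ζ = 14.22/(2·13.95) = 0.5098.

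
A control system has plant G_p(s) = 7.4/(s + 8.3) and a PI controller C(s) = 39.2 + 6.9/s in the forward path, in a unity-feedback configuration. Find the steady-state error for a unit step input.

0

The open loop C(s)G_p(s) has a pole at the origin (type 1), so the static position error constant is infinite and e_ss = 1/(1+∞) = 0.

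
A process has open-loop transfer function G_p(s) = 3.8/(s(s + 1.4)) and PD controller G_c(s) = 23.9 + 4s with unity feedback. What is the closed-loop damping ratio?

ζ = 0.871

Forward path: (23.9 + 4s)·3.8/(s(s+1.4)). The closed-loop characteristic equation is s² + (1.4 + 3.8·4)s + 3.8·23.9 = 0.
That is s² + 16.6s + 90.82 = 0, so ω_n = 9.53 rad/s and ζ = 16.6/(2·9.53) = 0.8709.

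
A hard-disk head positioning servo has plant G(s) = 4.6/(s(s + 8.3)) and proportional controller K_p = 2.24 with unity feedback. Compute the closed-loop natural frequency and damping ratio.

With unity feedback the closed-loop characteristic equation is s² + 8.3s + 2.24·4.6 = s² + 8.3s + 10.3 = 0.
Matching s² + 2ζω_n s + ω_n²: ω_n = √10.3 = 3.21 rad/s and 2ζω_n = 8.3, so ζ = 8.3/(2·3.21) = 1.29.

ω_n = 3.21 rad/s, ζ = 1.29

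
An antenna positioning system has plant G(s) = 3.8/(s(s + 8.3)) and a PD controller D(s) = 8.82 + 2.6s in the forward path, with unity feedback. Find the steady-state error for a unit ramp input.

0.248

The loop has one pole at the origin (type 1). Velocity error constant K_v = lim_{s→0} s·D(s)G(s) = 8.82·3.8/8.3 = 4.038.
Steady-state error to a unit ramp: e_ss = 1/K_v = 0.248.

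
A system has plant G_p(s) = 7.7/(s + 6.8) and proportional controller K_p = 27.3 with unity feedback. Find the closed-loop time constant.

τ = 0.00461 s

Closed-loop transfer function: T(s) = K_p·G_p(s)/(1 + K_p·G_p(s)) = 210.2/(s + 6.8 + 210.2) = 210.2/(s + 217).
Time constant τ = 1/217 = 0.00461 s.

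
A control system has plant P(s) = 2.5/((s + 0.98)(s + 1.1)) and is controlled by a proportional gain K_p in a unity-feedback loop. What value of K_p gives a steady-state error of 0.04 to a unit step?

The loop is type 0, so e_ss(step) = 1/(1 + K_pos) with K_pos = K_p·P(0).
P(0) = 2.319. Require 1/(1 + K_p·2.319) = 0.04, so 1 + 2.319·K_p = 25.
K_p = (25 − 1)/2.319 = 10.3.

K_p = 10.3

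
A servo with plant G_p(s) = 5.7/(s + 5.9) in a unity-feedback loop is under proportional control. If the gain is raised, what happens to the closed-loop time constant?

decrease

Closed-loop pole is at s = −(5.9+K_p·5.7); larger K_p moves it further left, so τ = 1/(5.9+K_p·5.7) decreases.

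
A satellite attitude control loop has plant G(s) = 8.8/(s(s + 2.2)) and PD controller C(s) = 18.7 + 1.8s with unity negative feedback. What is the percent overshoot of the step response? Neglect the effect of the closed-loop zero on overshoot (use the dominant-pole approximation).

4.47%

Forward path: (18.7 + 1.8s)·8.8/(s(s+2.2)). The closed-loop characteristic equation is s² + (2.2 + 8.8·1.8)s + 8.8·18.7 = 0.
That is s² + 18.04s + 164.6 = 0, so ω_n = 12.83 rad/s and ζ = 18.04/(2·12.83) = 0.7031.
%OS = 100·exp(−πζ/√(1−ζ²)) = 4.47%.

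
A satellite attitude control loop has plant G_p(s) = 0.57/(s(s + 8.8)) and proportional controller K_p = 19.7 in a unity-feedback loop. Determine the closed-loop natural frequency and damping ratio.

ω_n = 3.35 rad/s, ζ = 1.31

The closed-loop denominator is s(s+8.8) + 19.7·0.57 = s² + 8.8s + 11.23.
Matching s² + 2ζω_n s + ω_n²: ω_n = √11.23 = 3.351 rad/s and 2ζω_n = 8.8, so ζ = 8.8/(2·3.351) = 1.31.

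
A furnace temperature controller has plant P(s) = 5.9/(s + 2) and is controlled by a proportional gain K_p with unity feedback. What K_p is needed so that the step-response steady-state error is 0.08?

K_p = 3.9

Steady-state error for a unit step on this type-0 loop is 1/(1 + K_p·P(0)).
P(0) = 2.95. Require 1/(1 + K_p·2.95) = 0.08, so 1 + 2.95·K_p = 12.5.
K_p = (12.5 − 1)/2.95 = 3.9.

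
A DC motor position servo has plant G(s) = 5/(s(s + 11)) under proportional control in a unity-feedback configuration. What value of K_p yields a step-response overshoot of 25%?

From %OS = 100·exp(−πζ/√(1−ζ²)) = 25%, ζ = −ln(0.25)/√(π²+ln²(0.25)) = 0.4037.
Characteristic equation s² + 11s + 5K_p = 0 gives ζ = 11/(2√(5K_p)).
Setting ζ = 0.4037: √(5K_p) = 11/(2·0.4037) = 13.62, so K_p = 185.6/5 = 37.1.

K_p = 37.1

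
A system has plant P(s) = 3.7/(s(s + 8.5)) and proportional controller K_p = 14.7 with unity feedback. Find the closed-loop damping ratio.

The closed-loop denominator is s(s+8.5) + 14.7·3.7 = s² + 8.5s + 54.39.
So ω_n² = 54.39 ⇒ ω_n = 7.375 rad/s, and ζ = 8.5/(2ω_n) = 0.576.

ζ = 0.576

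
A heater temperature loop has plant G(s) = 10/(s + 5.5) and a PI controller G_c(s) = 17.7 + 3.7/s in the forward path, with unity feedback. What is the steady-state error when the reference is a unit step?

The open loop G_c(s)G(s) has a pole at the origin (type 1), so the static position error constant is infinite and e_ss = 1/(1+∞) = 0.

0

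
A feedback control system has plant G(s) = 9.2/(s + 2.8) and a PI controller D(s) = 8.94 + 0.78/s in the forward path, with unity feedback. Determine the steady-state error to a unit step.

The open loop D(s)G(s) has a pole at the origin (type 1), so the static position error constant is infinite and e_ss = 1/(1+∞) = 0.

0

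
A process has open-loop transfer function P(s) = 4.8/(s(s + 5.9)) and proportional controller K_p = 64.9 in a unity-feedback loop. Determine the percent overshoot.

Closed-loop characteristic equation: s² + 5.9s + 311.5 = 0, so ω_n = 17.65 rad/s and ζ = 5.9/(2·17.65) = 0.1671.
%OS = 100·exp(−πζ/√(1−ζ²)) = 100·exp(−π·0.1671/√0.9721) = 58.7%.

58.7%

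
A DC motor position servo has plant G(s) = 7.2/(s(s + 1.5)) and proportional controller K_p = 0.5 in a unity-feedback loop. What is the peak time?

T_p = 1.8 s

From 1 + K_pG(s) = 0: s² + 1.5s + 3.6 = 0 ⇒ ω_n = 1.897, ζ = 0.3953.
Damped frequency ω_d = ω_n√(1−ζ²) = 1.743 rad/s, so peak time T_p = π/ω_d = 1.8 s.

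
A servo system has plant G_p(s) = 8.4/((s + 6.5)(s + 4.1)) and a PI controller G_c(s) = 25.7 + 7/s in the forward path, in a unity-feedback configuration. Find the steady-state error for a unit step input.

The open loop G_c(s)G_p(s) has a pole at the origin (type 1), so the static position error constant is infinite and e_ss = 1/(1+∞) = 0.

0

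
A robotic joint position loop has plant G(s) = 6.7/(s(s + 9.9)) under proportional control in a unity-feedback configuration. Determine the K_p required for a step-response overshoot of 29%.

From %OS = 100·exp(−πζ/√(1−ζ²)) = 29%, ζ = −ln(0.29)/√(π²+ln²(0.29)) = 0.3666.
Characteristic equation s² + 9.9s + 6.7K_p = 0 gives ζ = 9.9/(2√(6.7K_p)).
Setting ζ = 0.3666: √(6.7K_p) = 9.9/(2·0.3666) = 13.5, so K_p = 182.3/6.7 = 27.2.

K_p = 27.2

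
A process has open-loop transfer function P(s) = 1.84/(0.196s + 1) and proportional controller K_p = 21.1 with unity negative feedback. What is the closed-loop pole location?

Closed loop: T(s) = K_p·P/(1+K_p·P) = 38.82/(0.196s + 1 + 38.82), with pole at s = −(1 + 38.82)/0.196 = −203.2.

s = -203.2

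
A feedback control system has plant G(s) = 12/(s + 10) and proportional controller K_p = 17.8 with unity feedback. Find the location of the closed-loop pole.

s = -223.6

Closed-loop transfer function: T(s) = K_p·G(s)/(1 + K_p·G(s)) = 213.6/(s + 10 + 213.6) = 213.6/(s + 223.6).
The closed-loop pole is at s = −223.6.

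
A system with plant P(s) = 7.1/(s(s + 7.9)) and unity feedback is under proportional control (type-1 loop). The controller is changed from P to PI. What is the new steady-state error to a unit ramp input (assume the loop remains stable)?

0

The integrator raises the loop to type 2, so K_v → ∞ and e_ss to a ramp is zero.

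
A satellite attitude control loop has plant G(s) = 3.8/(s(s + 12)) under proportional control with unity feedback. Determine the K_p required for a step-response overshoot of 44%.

From %OS = 100·exp(−πζ/√(1−ζ²)) = 44%, ζ = −ln(0.44)/√(π²+ln²(0.44)) = 0.2528.
Characteristic equation s² + 12s + 3.8K_p = 0 gives ζ = 12/(2√(3.8K_p)).
Setting ζ = 0.2528: √(3.8K_p) = 12/(2·0.2528) = 23.73, so K_p = 563.2/3.8 = 148.

K_p = 148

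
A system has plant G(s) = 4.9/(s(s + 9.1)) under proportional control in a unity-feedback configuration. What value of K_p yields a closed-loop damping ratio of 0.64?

K_p = 10.3

Closed-loop characteristic equation: s² + 9.1s + K_p·4.9 = 0.
So ω_n = √(4.9K_p) and 2ζω_n = 9.1, giving ζ = 9.1/(2√(4.9K_p)).
Setting ζ = 0.64: √(4.9K_p) = 9.1/(2·0.64) = 7.109, so K_p = 50.54/4.9 = 10.3.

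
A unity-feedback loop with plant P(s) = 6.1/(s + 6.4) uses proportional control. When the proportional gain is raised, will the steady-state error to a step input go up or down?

decrease

e_ss = 1/(1 + K_p·P(0)); a larger K_p raises the denominator, so e_ss decreases.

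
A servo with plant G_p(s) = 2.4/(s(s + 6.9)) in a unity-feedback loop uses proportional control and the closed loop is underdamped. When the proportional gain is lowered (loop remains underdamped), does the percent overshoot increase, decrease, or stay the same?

decrease

ζ = 6.9/(2√(2.4K_p)) rises as K_p falls; higher damping means less overshoot.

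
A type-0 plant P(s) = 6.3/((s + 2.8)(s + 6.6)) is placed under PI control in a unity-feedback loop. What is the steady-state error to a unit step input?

The PI controller's integrator makes the forward path type 1, so e_ss to a step is zero.

0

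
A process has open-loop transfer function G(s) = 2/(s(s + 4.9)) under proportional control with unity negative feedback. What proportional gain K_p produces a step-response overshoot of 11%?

From %OS = 100·exp(−πζ/√(1−ζ²)) = 11%, ζ = −ln(0.11)/√(π²+ln²(0.11)) = 0.5749.
Characteristic equation s² + 4.9s + 2K_p = 0 gives ζ = 4.9/(2√(2K_p)).
Setting ζ = 0.5749: √(2K_p) = 4.9/(2·0.5749) = 4.262, so K_p = 18.16/2 = 9.08.

K_p = 9.08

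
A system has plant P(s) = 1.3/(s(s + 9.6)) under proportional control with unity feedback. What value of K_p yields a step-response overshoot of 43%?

K_p = 263

From %OS = 100·exp(−πζ/√(1−ζ²)) = 43%, ζ = −ln(0.43)/√(π²+ln²(0.43)) = 0.2594.
Characteristic equation s² + 9.6s + 1.3K_p = 0 gives ζ = 9.6/(2√(1.3K_p)).
Setting ζ = 0.2594: √(1.3K_p) = 9.6/(2·0.2594) = 18.5, so K_p = 342.3/1.3 = 263.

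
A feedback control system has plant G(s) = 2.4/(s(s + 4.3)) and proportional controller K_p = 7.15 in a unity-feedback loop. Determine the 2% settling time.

T_s ≈ 1.86 s

From 1 + K_pG(s) = 0: s² + 4.3s + 17.16 = 0 ⇒ ω_n = 4.142, ζ = 0.519.
2% settling time T_s ≈ 4/(ζω_n) = 4/2.15 = 1.86 s.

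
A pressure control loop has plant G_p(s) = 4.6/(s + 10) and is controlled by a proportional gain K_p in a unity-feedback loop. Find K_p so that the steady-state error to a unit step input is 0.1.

For a type-0 loop with proportional control, e_ss = 1/(1 + K_p·G_p(0)).
G_p(0) = 0.46. Require 1/(1 + K_p·0.46) = 0.1, so 1 + 0.46·K_p = 10.
K_p = (10 − 1)/0.46 = 19.6.

K_p = 19.6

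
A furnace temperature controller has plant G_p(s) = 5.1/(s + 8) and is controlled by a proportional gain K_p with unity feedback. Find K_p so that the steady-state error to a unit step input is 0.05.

K_p = 29.8

The loop is type 0, so e_ss(step) = 1/(1 + K_pos) with K_pos = K_p·G_p(0).
G_p(0) = 0.6375. Require 1/(1 + K_p·0.6375) = 0.05, so 1 + 0.6375·K_p = 20.
K_p = (20 − 1)/0.6375 = 29.8.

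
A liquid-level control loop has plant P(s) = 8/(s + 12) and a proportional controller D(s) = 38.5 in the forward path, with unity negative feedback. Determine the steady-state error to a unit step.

0.0375

The loop is type 0. Static position error constant K_pos = D(0)·P(0) = 38.5·0.6667 = 25.67.
Steady-state error to a unit step: e_ss = 1/(1+K_pos) = 1/26.67 = 0.0375.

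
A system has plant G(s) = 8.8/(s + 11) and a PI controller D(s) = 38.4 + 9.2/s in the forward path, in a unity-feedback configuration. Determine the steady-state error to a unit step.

0

The open loop D(s)G(s) has a pole at the origin (type 1), so the static position error constant is infinite and e_ss = 1/(1+∞) = 0.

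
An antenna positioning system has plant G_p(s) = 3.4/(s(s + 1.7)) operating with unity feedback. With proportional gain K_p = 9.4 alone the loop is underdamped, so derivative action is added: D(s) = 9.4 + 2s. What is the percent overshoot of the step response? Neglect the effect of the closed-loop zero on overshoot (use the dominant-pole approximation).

2.78%

Forward path: (9.4 + 2s)·3.4/(s(s+1.7)). The closed-loop characteristic equation is s² + (1.7 + 3.4·2)s + 3.4·9.4 = 0.
That is s² + 8.5s + 31.96 = 0, so ω_n = 5.653 rad/s and ζ = 8.5/(2·5.653) = 0.7518.
%OS = 100·exp(−πζ/√(1−ζ²)) = 2.78%.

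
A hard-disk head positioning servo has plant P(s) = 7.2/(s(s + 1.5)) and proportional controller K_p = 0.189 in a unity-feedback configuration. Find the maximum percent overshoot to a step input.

Closed-loop characteristic equation: s² + 1.5s + 1.361 = 0, so ω_n = 1.167 rad/s and ζ = 1.5/(2·1.167) = 0.6429.
%OS = 100·exp(−πζ/√(1−ζ²)) = 100·exp(−π·0.6429/√0.5866) = 7.16%.

7.16%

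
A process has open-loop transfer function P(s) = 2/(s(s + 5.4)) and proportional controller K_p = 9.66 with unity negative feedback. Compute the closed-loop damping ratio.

With unity feedback the closed-loop characteristic equation is s² + 5.4s + 9.66·2 = s² + 5.4s + 19.32 = 0.
So ω_n² = 19.32 ⇒ ω_n = 4.395 rad/s, and ζ = 5.4/(2ω_n) = 0.614.

ζ = 0.614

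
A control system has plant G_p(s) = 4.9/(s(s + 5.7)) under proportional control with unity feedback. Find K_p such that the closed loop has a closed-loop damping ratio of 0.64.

Closed-loop characteristic equation: s² + 5.7s + K_p·4.9 = 0.
So ω_n = √(4.9K_p) and 2ζω_n = 5.7, giving ζ = 5.7/(2√(4.9K_p)).
Setting ζ = 0.64: √(4.9K_p) = 5.7/(2·0.64) = 4.453, so K_p = 19.83/4.9 = 4.05.

K_p = 4.05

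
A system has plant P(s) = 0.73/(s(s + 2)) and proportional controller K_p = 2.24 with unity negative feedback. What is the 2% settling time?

T_s ≈ 4 s

From 1 + K_pP(s) = 0: s² + 2s + 1.635 = 0 ⇒ ω_n = 1.279, ζ = 0.782.
2% settling time T_s ≈ 4/(ζω_n) = 4/1 = 4 s.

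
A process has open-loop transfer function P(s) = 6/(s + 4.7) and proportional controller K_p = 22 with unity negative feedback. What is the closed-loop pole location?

Closed-loop transfer function: T(s) = K_p·P(s)/(1 + K_p·P(s)) = 132/(s + 4.7 + 132) = 132/(s + 136.7).
The closed-loop pole is at s = −136.7.

s = -136.7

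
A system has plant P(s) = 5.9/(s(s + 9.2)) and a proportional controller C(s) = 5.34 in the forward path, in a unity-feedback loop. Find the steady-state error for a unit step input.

0

The open loop C(s)P(s) has a pole at the origin (type 1), so the static position error constant is infinite and e_ss = 1/(1+∞) = 0.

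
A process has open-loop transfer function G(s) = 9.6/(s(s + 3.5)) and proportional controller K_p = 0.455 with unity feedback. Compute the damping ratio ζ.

With unity feedback the closed-loop characteristic equation is s² + 3.5s + 0.455·9.6 = s² + 3.5s + 4.368 = 0.
So ω_n² = 4.368 ⇒ ω_n = 2.09 rad/s, and ζ = 3.5/(2ω_n) = 0.837.

ζ = 0.837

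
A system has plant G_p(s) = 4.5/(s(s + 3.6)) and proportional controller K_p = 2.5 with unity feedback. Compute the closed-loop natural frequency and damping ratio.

ω_n = 3.35 rad/s, ζ = 0.537

1 + K_p·G_p(s) = 0 gives s² + 3.6s + 11.25 = 0.
Matching s² + 2ζω_n s + ω_n²: ω_n = √11.25 = 3.354 rad/s and 2ζω_n = 3.6, so ζ = 3.6/(2·3.354) = 0.537.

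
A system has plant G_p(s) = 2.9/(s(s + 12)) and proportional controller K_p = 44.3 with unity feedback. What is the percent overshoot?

The closed-loop denominator s² + 12s + 128.5 gives ω_n = √128.5 = 11.33 and ζ = 12/(2ω_n) = 0.5294.
%OS = 100·exp(−πζ/√(1−ζ²)) = 100·exp(−π·0.5294/√0.7198) = 14.1%.

14.1%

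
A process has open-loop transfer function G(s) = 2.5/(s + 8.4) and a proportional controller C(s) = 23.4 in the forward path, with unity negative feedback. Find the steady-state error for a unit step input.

The loop is type 0. Static position error constant K_pos = C(0)·G(0) = 23.4·0.2976 = 6.964.
Steady-state error to a unit step: e_ss = 1/(1+K_pos) = 1/7.964 = 0.126.

0.126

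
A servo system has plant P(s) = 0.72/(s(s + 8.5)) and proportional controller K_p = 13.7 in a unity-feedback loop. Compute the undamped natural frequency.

ω_n = 3.14 rad/s

The closed-loop denominator is s(s+8.5) + 13.7·0.72 = s² + 8.5s + 9.864.
So ω_n² = 9.864 ⇒ ω_n = 3.141 rad/s, and ζ = 8.5/(2ω_n) = 1.35.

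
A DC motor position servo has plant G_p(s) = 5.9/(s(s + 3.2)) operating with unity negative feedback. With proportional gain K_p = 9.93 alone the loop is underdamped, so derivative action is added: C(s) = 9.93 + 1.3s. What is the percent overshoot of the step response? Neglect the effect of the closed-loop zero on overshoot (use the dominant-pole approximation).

4.21%

Forward path: (9.93 + 1.3s)·5.9/(s(s+3.2)). The closed-loop characteristic equation is s² + (3.2 + 5.9·1.3)s + 5.9·9.93 = 0.
That is s² + 10.87s + 58.59 = 0, so ω_n = 7.654 rad/s and ζ = 10.87/(2·7.654) = 0.7101.
%OS = 100·exp(−πζ/√(1−ζ²)) = 4.21%.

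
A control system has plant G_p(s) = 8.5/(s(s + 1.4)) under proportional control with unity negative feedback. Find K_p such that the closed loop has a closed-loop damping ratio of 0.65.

K_p = 0.136

Closed-loop characteristic equation: s² + 1.4s + K_p·8.5 = 0.
So ω_n = √(8.5K_p) and 2ζω_n = 1.4, giving ζ = 1.4/(2√(8.5K_p)).
Setting ζ = 0.65: √(8.5K_p) = 1.4/(2·0.65) = 1.077, so K_p = 1.16/8.5 = 0.136.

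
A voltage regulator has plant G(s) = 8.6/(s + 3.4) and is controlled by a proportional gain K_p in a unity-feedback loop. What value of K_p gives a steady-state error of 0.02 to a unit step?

For a type-0 loop with proportional control, e_ss = 1/(1 + K_p·G(0)).
G(0) = 2.529. Require 1/(1 + K_p·2.529) = 0.02, so 1 + 2.529·K_p = 50.
K_p = (50 − 1)/2.529 = 19.4.

K_p = 19.4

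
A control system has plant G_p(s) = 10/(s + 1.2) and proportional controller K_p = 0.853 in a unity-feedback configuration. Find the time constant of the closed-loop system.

τ = 0.103 s

Closed-loop transfer function: T(s) = K_p·G_p(s)/(1 + K_p·G_p(s)) = 8.53/(s + 1.2 + 8.53) = 8.53/(s + 9.73).
Time constant τ = 1/9.73 = 0.103 s.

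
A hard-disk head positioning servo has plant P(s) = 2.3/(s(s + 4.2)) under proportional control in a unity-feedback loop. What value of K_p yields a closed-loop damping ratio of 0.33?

Closed-loop characteristic equation: s² + 4.2s + K_p·2.3 = 0.
So ω_n = √(2.3K_p) and 2ζω_n = 4.2, giving ζ = 4.2/(2√(2.3K_p)).
Setting ζ = 0.33: √(2.3K_p) = 4.2/(2·0.33) = 6.364, so K_p = 40.5/2.3 = 17.6.

K_p = 17.6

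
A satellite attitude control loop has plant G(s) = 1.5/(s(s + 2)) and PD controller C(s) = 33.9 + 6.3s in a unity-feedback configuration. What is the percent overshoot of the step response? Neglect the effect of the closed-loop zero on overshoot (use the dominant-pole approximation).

Forward path: (33.9 + 6.3s)·1.5/(s(s+2)). The closed-loop characteristic equation is s² + (2 + 1.5·6.3)s + 1.5·33.9 = 0.
That is s² + 11.45s + 50.85 = 0, so ω_n = 7.131 rad/s and ζ = 11.45/(2·7.131) = 0.8028.
%OS = 100·exp(−πζ/√(1−ζ²)) = 1.45%.

1.45%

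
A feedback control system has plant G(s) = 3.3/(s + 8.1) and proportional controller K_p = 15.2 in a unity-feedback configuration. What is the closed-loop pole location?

s = -58.26

Closed-loop transfer function: T(s) = K_p·G(s)/(1 + K_p·G(s)) = 50.16/(s + 8.1 + 50.16) = 50.16/(s + 58.26).
The closed-loop pole is at s = −58.26.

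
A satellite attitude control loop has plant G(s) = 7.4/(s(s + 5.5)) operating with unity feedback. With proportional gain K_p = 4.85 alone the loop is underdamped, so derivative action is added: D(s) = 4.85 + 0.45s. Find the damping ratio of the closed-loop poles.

ζ = 0.737

Forward path: (4.85 + 0.45s)·7.4/(s(s+5.5)). The closed-loop characteristic equation is s² + (5.5 + 7.4·0.45)s + 7.4·4.85 = 0.
That is s² + 8.83s + 35.89 = 0, so ω_n = 5.991 rad/s and ζ = 8.83/(2·5.991) = 0.737.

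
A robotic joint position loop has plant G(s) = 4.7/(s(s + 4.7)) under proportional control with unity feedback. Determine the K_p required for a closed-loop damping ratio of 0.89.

Closed-loop characteristic equation: s² + 4.7s + K_p·4.7 = 0.
So ω_n = √(4.7K_p) and 2ζω_n = 4.7, giving ζ = 4.7/(2√(4.7K_p)).
Setting ζ = 0.89: √(4.7K_p) = 4.7/(2·0.89) = 2.64, so K_p = 6.972/4.7 = 1.48.

K_p = 1.48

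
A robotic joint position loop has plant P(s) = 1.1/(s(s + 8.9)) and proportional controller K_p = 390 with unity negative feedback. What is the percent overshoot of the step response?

The closed-loop denominator s² + 8.9s + 429 gives ω_n = √429 = 20.71 and ζ = 8.9/(2ω_n) = 0.2148.
%OS = 100·exp(−πζ/√(1−ζ²)) = 100·exp(−π·0.2148/√0.9538) = 50.1%.

50.1%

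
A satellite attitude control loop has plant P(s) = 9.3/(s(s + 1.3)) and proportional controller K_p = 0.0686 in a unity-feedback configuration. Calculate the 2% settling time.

The closed-loop denominator s² + 1.3s + 0.638 gives ω_n = √0.638 = 0.7987 and ζ = 1.3/(2ω_n) = 0.8138.
2% settling time T_s ≈ 4/(ζω_n) = 4/0.65 = 6.15 s.

T_s ≈ 6.15 s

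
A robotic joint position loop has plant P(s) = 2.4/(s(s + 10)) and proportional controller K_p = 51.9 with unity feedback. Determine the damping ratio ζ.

1 + K_p·P(s) = 0 gives s² + 10s + 124.6 = 0.
So ω_n² = 124.6 ⇒ ω_n = 11.16 rad/s, and ζ = 10/(2ω_n) = 0.448.

ζ = 0.448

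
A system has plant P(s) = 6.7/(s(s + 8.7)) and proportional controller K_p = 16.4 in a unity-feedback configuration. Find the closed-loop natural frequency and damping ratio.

ω_n = 10.5 rad/s, ζ = 0.415

The closed-loop denominator is s(s+8.7) + 16.4·6.7 = s² + 8.7s + 109.9.
Matching s² + 2ζω_n s + ω_n²: ω_n = √109.9 = 10.48 rad/s and 2ζω_n = 8.7, so ζ = 8.7/(2·10.48) = 0.415.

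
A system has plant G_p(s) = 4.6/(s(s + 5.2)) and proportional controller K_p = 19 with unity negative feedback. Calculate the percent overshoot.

Closed-loop characteristic equation: s² + 5.2s + 87.4 = 0, so ω_n = 9.349 rad/s and ζ = 5.2/(2·9.349) = 0.2781.
%OS = 100·exp(−πζ/√(1−ζ²)) = 100·exp(−π·0.2781/√0.9227) = 40.3%.

40.3%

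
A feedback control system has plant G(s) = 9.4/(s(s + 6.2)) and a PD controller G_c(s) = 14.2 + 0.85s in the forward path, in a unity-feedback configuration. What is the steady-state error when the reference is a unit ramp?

0.0464

The loop has one pole at the origin (type 1). Velocity error constant K_v = lim_{s→0} s·G_c(s)G(s) = 14.2·9.4/6.2 = 21.53.
Steady-state error to a unit ramp: e_ss = 1/K_v = 0.0464.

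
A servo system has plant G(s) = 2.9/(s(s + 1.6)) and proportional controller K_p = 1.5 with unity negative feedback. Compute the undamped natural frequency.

With unity feedback the closed-loop characteristic equation is s² + 1.6s + 1.5·2.9 = s² + 1.6s + 4.35 = 0.
Matching s² + 2ζω_n s + ω_n²: ω_n = √4.35 = 2.086 rad/s and 2ζω_n = 1.6, so ζ = 1.6/(2·2.086) = 0.384.

ω_n = 2.09 rad/s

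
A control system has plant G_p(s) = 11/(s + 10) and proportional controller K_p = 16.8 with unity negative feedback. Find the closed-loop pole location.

s = -194.8

Closed-loop transfer function: T(s) = K_p·G_p(s)/(1 + K_p·G_p(s)) = 184.8/(s + 10 + 184.8) = 184.8/(s + 194.8).
The closed-loop pole is at s = −194.8.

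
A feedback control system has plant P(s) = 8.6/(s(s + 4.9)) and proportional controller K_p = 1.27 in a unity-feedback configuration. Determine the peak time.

T_p = 1.42 s

Closed-loop characteristic equation: s² + 4.9s + 10.92 = 0, so ω_n = 3.305 rad/s and ζ = 4.9/(2·3.305) = 0.7413.
Damped frequency ω_d = ω_n√(1−ζ²) = 2.218 rad/s, so peak time T_p = π/ω_d = 1.42 s.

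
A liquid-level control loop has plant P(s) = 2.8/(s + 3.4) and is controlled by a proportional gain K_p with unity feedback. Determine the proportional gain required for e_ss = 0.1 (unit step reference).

For a type-0 loop with proportional control, e_ss = 1/(1 + K_p·P(0)).
P(0) = 0.8235. Require 1/(1 + K_p·0.8235) = 0.1, so 1 + 0.8235·K_p = 10.
K_p = (10 − 1)/0.8235 = 10.9.

K_p = 10.9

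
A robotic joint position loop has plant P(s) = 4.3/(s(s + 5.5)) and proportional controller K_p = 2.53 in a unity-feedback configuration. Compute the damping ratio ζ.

The closed-loop denominator is s(s+5.5) + 2.53·4.3 = s² + 5.5s + 10.88.
So ω_n² = 10.88 ⇒ ω_n = 3.298 rad/s, and ζ = 5.5/(2ω_n) = 0.834.

ζ = 0.834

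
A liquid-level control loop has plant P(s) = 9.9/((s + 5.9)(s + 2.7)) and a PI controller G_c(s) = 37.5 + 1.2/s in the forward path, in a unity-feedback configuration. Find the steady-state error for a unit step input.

The open loop G_c(s)P(s) has a pole at the origin (type 1), so the static position error constant is infinite and e_ss = 1/(1+∞) = 0.

0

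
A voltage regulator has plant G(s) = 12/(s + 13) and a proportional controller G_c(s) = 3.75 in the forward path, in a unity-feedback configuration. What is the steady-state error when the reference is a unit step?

The loop is type 0. Static position error constant K_pos = G_c(0)·G(0) = 3.75·0.9231 = 3.462.
Steady-state error to a unit step: e_ss = 1/(1+K_pos) = 1/4.462 = 0.224.

0.224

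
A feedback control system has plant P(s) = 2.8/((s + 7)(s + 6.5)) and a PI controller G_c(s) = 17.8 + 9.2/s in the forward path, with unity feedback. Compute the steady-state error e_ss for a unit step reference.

The open loop G_c(s)P(s) has a pole at the origin (type 1), so the static position error constant is infinite and e_ss = 1/(1+∞) = 0.

0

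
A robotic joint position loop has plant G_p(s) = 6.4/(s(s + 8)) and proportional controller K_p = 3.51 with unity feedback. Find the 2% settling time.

The closed-loop denominator s² + 8s + 22.46 gives ω_n = √22.46 = 4.74 and ζ = 8/(2ω_n) = 0.8439.
2% settling time T_s ≈ 4/(ζω_n) = 4/4 = 1 s.

T_s ≈ 1 s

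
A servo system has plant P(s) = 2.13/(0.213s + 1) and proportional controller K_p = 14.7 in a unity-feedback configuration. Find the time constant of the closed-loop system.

τ = 0.00659 s

Closed loop: T(s) = K_p·P/(1+K_p·P) = 31.31/(0.213s + 1 + 31.31), with pole at s = −(1 + 31.31)/0.213 = −151.7.
Closed-loop time constant τ = 1/151.7 = 0.00659 s.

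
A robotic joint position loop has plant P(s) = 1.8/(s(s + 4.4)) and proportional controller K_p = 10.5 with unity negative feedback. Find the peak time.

T_p = 0.838 s

From 1 + K_pP(s) = 0: s² + 4.4s + 18.9 = 0 ⇒ ω_n = 4.347, ζ = 0.506.
Damped frequency ω_d = ω_n√(1−ζ²) = 3.75 rad/s, so peak time T_p = π/ω_d = 0.838 s.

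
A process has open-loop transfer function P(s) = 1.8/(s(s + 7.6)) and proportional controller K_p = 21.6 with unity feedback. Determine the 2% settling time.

T_s ≈ 1.05 s

The closed-loop denominator s² + 7.6s + 38.88 gives ω_n = √38.88 = 6.235 and ζ = 7.6/(2ω_n) = 0.6094.
2% settling time T_s ≈ 4/(ζω_n) = 4/3.8 = 1.05 s.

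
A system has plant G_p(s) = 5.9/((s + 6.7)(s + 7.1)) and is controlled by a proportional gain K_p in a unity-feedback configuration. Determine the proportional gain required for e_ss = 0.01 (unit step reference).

K_p = 798

Steady-state error for a unit step on this type-0 loop is 1/(1 + K_p·G_p(0)).
G_p(0) = 0.124. Require 1/(1 + K_p·0.124) = 0.01, so 1 + 0.124·K_p = 100.
K_p = (100 − 1)/0.124 = 798.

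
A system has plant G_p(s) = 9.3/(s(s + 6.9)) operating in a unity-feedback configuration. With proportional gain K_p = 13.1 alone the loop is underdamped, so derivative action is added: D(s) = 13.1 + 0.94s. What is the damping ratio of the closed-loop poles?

Forward path: (13.1 + 0.94s)·9.3/(s(s+6.9)). The closed-loop characteristic equation is s² + (6.9 + 9.3·0.94)s + 9.3·13.1 = 0.
That is s² + 15.64s + 121.8 = 0, so ω_n = 11.04 rad/s and ζ = 15.64/(2·11.04) = 0.7086.

ζ = 0.709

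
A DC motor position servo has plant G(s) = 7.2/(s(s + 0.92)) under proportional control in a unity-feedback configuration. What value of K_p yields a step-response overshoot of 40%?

K_p = 0.375

From %OS = 100·exp(−πζ/√(1−ζ²)) = 40%, ζ = −ln(0.4)/√(π²+ln²(0.4)) = 0.28.
Characteristic equation s² + 0.92s + 7.2K_p = 0 gives ζ = 0.92/(2√(7.2K_p)).
Setting ζ = 0.28: √(7.2K_p) = 0.92/(2·0.28) = 1.643, so K_p = 2.699/7.2 = 0.375.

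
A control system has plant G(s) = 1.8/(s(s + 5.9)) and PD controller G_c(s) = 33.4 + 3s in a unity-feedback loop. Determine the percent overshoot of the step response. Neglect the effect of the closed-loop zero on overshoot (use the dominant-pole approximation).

Forward path: (33.4 + 3s)·1.8/(s(s+5.9)). The closed-loop characteristic equation is s² + (5.9 + 1.8·3)s + 1.8·33.4 = 0.
That is s² + 11.3s + 60.12 = 0, so ω_n = 7.754 rad/s and ζ = 11.3/(2·7.754) = 0.7287.
%OS = 100·exp(−πζ/√(1−ζ²)) = 3.53%.

3.53%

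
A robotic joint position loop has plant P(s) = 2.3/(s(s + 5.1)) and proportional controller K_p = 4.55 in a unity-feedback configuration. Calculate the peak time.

The closed-loop denominator s² + 5.1s + 10.46 gives ω_n = √10.46 = 3.235 and ζ = 5.1/(2ω_n) = 0.7883.
Damped frequency ω_d = ω_n√(1−ζ²) = 1.991 rad/s, so peak time T_p = π/ω_d = 1.58 s.

T_p = 1.58 s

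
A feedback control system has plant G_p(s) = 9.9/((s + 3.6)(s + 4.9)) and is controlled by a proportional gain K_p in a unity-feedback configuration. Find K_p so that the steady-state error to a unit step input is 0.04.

K_p = 42.8

Steady-state error for a unit step on this type-0 loop is 1/(1 + K_p·G_p(0)).
G_p(0) = 0.5612. Require 1/(1 + K_p·0.5612) = 0.04, so 1 + 0.5612·K_p = 25.
K_p = (25 − 1)/0.5612 = 42.8.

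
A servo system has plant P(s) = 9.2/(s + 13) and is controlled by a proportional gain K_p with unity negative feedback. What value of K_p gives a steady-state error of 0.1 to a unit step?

K_p = 12.7

For a type-0 loop with proportional control, e_ss = 1/(1 + K_p·P(0)).
P(0) = 0.7077. Require 1/(1 + K_p·0.7077) = 0.1, so 1 + 0.7077·K_p = 10.
K_p = (10 − 1)/0.7077 = 12.7.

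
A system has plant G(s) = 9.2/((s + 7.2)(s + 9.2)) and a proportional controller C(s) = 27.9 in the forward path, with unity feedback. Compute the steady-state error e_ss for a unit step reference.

0.205

The loop is type 0. Static position error constant K_pos = C(0)·G(0) = 27.9·0.1389 = 3.875.
Steady-state error to a unit step: e_ss = 1/(1+K_pos) = 1/4.875 = 0.205.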